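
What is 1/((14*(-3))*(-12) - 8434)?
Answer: -1/7930 ≈ -0.00012610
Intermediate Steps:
1/((14*(-3))*(-12) - 8434) = 1/(-42*(-12) - 8434) = 1/(504 - 8434) = 1/(-7930) = -1/7930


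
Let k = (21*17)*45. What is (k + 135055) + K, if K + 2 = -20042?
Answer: 131076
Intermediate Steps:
K = -20044 (K = -2 - 20042 = -20044)
k = 16065 (k = 357*45 = 16065)
(k + 135055) + K = (16065 + 135055) - 20044 = 151120 - 20044 = 131076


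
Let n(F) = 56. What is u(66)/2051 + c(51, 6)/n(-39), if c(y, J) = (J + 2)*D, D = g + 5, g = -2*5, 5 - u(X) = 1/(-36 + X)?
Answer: -43801/61530 ≈ -0.71186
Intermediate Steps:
u(X) = 5 - 1/(-36 + X)
g = -10
D = -5 (D = -10 + 5 = -5)
c(y, J) = -10 - 5*J (c(y, J) = (J + 2)*(-5) = (2 + J)*(-5) = -10 - 5*J)
u(66)/2051 + c(51, 6)/n(-39) = ((-181 + 5*66)/(-36 + 66))/2051 + (-10 - 5*6)/56 = ((-181 + 330)/30)*(1/2051) + (-10 - 30)*(1/56) = ((1/30)*149)*(1/2051) - 40*1/56 = (149/30)*(1/2051) - 5/7 = 149/61530 - 5/7 = -43801/61530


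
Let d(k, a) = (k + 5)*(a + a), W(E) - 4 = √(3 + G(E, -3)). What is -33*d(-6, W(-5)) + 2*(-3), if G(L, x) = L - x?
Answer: 324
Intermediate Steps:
W(E) = 4 + √(6 + E) (W(E) = 4 + √(3 + (E - 1*(-3))) = 4 + √(3 + (E + 3)) = 4 + √(3 + (3 + E)) = 4 + √(6 + E))
d(k, a) = 2*a*(5 + k) (d(k, a) = (5 + k)*(2*a) = 2*a*(5 + k))
-33*d(-6, W(-5)) + 2*(-3) = -66*(4 + √(6 - 5))*(5 - 6) + 2*(-3) = -66*(4 + √1)*(-1) - 6 = -66*(4 + 1)*(-1) - 6 = -66*5*(-1) - 6 = -33*(-10) - 6 = 330 - 6 = 324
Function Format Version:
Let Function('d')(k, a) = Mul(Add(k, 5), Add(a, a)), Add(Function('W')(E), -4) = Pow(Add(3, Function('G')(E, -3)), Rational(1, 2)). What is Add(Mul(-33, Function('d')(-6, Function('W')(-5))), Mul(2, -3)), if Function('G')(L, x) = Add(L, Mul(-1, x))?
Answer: 324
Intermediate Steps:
Function('W')(E) = Add(4, Pow(Add(6, E), Rational(1, 2))) (Function('W')(E) = Add(4, Pow(Add(3, Add(E, Mul(-1, -3))), Rational(1, 2))) = Add(4, Pow(Add(3, Add(E, 3)), Rational(1, 2))) = Add(4, Pow(Add(3, Add(3, E)), Rational(1, 2))) = Add(4, Pow(Add(6, E), Rational(1, 2))))
Function('d')(k, a) = Mul(2, a, Add(5, k)) (Function('d')(k, a) = Mul(Add(5, k), Mul(2, a)) = Mul(2, a, Add(5, k)))
Add(Mul(-33, Function('d')(-6, Function('W')(-5))), Mul(2, -3)) = Add(Mul(-33, Mul(2, Add(4, Pow(Add(6, -5), Rational(1, 2))), Add(5, -6))), Mul(2, -3)) = Add(Mul(-33, Mul(2, Add(4, Pow(1, Rational(1, 2))), -1)), -6) = Add(Mul(-33, Mul(2, Add(4, 1), -1)), -6) = Add(Mul(-33, Mul(2, 5, -1)), -6) = Add(Mul(-33, -10), -6) = Add(330, -6) = 324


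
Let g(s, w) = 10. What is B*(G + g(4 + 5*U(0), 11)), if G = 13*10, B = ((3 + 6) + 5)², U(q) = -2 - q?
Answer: 27440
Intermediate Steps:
B = 196 (B = (9 + 5)² = 14² = 196)
G = 130
B*(G + g(4 + 5*U(0), 11)) = 196*(130 + 10) = 196*140 = 27440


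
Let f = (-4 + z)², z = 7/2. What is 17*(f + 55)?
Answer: 3757/4 ≈ 939.25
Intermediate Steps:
z = 7/2 (z = 7*(½) = 7/2 ≈ 3.5000)
f = ¼ (f = (-4 + 7/2)² = (-½)² = ¼ ≈ 0.25000)
17*(f + 55) = 17*(¼ + 55) = 17*(221/4) = 3757/4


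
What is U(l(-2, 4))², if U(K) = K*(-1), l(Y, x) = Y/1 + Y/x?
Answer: 25/4 ≈ 6.2500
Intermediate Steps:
l(Y, x) = Y + Y/x (l(Y, x) = Y*1 + Y/x = Y + Y/x)
U(K) = -K
U(l(-2, 4))² = (-(-2 - 2/4))² = (-(-2 - 2*¼))² = (-(-2 - ½))² = (-1*(-5/2))² = (5/2)² = 25/4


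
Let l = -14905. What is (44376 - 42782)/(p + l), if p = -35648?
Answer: -1594/50553 ≈ -0.031531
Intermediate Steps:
(44376 - 42782)/(p + l) = (44376 - 42782)/(-35648 - 14905) = 1594/(-50553) = 1594*(-1/50553) = -1594/50553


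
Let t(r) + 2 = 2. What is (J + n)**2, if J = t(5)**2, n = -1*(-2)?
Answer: 4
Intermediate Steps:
t(r) = 0 (t(r) = -2 + 2 = 0)
n = 2
J = 0 (J = 0**2 = 0)
(J + n)**2 = (0 + 2)**2 = 2**2 = 4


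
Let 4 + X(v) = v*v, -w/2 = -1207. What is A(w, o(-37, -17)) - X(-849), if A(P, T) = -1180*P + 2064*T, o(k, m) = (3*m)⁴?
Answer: 13959805547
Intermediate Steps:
w = 2414 (w = -2*(-1207) = 2414)
X(v) = -4 + v² (X(v) = -4 + v*v = -4 + v²)
o(k, m) = 81*m⁴
A(w, o(-37, -17)) - X(-849) = (-1180*2414 + 2064*(81*(-17)⁴)) - (-4 + (-849)²) = (-2848520 + 2064*(81*83521)) - (-4 + 720801) = (-2848520 + 2064*6765201) - 1*720797 = (-2848520 + 13963374864) - 720797 = 13960526344 - 720797 = 13959805547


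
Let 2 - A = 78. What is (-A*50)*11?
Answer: 41800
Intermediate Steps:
A = -76 (A = 2 - 1*78 = 2 - 78 = -76)
(-A*50)*11 = (-1*(-76)*50)*11 = (76*50)*11 = 3800*11 = 41800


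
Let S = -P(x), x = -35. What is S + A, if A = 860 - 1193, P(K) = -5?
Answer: -328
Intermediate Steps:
S = 5 (S = -1*(-5) = 5)
A = -333
S + A = 5 - 333 = -328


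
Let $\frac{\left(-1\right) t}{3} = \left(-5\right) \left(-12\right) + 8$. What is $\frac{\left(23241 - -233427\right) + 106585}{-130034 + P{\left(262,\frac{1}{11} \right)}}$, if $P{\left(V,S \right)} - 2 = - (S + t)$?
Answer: $- \frac{3995783}{1428109} \approx -2.798$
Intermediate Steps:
$t = -204$ ($t = - 3 \left(\left(-5\right) \left(-12\right) + 8\right) = - 3 \left(60 + 8\right) = \left(-3\right) 68 = -204$)
$P{\left(V,S \right)} = 206 - S$ ($P{\left(V,S \right)} = 2 - \left(S - 204\right) = 2 - \left(-204 + S\right) = 206 - S$)
$\frac{\left(23241 - -233427\right) + 106585}{-130034 + P{\left(262,\frac{1}{11} \right)}} = \frac{\left(23241 - -233427\right) + 106585}{-130034 + \left(206 - \frac{1}{11}\right)} = \frac{\left(23241 + 233427\right) + 106585}{-130034 + \left(206 - \frac{1}{11}\right)} = \frac{256668 + 106585}{-130034 + \left(206 - \frac{1}{11}\right)} = \frac{363253}{-130034 + \frac{2265}{11}} = \frac{363253}{- \frac{1428109}{11}} = 363253 \left(- \frac{11}{1428109}\right) = - \frac{3995783}{1428109}$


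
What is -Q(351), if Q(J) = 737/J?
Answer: -737/351 ≈ -2.0997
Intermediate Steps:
-Q(351) = -737/351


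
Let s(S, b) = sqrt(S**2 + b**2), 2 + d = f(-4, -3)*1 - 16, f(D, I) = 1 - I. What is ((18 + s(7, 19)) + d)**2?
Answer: (4 + sqrt(410))**2 ≈ 587.99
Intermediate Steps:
d = -14 (d = -2 + ((1 - 1*(-3))*1 - 16) = -2 + ((1 + 3)*1 - 16) = -2 + (4*1 - 16) = -2 + (4 - 16) = -2 - 12 = -14)
((18 + s(7, 19)) + d)**2 = ((18 + sqrt(7**2 + 19**2)) - 14)**2 = ((18 + sqrt(49 + 361)) - 14)**2 = ((18 + sqrt(410)) - 14)**2 = (4 + sqrt(410))**2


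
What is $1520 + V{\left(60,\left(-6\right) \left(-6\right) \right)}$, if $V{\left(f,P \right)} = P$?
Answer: $1556$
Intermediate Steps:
$1520 + V{\left(60,\left(-6\right) \left(-6\right) \right)} = 1520 - -36 = 1520 + 36 = 1556$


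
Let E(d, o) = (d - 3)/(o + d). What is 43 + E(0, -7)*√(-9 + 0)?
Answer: 43 + 9*I/7 ≈ 43.0 + 1.2857*I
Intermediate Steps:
E(d, o) = (-3 + d)/(d + o)
43 + E(0, -7)*√(-9 + 0) = 43 + ((-3 + 0)/(0 - 7))*√(-9 + 0) = 43 + (-3/(-7))*√(-9) = 43 + (-⅐*(-3))*(3*I) = 43 + 3*(3*I)/7 = 43 + 9*I/7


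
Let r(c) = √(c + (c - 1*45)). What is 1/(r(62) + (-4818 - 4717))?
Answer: -9535/90916146 - √79/90916146 ≈ -0.00010497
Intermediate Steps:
r(c) = √(-45 + 2*c) (r(c) = √(c + (c - 45)) = √(c + (-45 + c)) = √(-45 + 2*c))
1/(r(62) + (-4818 - 4717)) = 1/(√(-45 + 2*62) + (-4818 - 4717)) = 1/(√(-45 + 124) - 9535) = 1/(√79 - 9535) = 1/(-9535 + √79)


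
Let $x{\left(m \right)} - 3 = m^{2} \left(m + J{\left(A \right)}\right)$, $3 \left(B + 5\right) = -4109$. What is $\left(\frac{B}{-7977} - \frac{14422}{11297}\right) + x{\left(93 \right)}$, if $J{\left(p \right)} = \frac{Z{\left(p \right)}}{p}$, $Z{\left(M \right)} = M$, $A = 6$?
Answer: $\frac{219795470783509}{270348507} \approx 8.1301 \cdot 10^{5}$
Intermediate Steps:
$B = - \frac{4124}{3}$ ($B = -5 + \frac{1}{3} \left(-4109\right) = -5 - \frac{4109}{3} = - \frac{4124}{3} \approx -1374.7$)
$J{\left(p \right)} = 1$ ($J{\left(p \right)} = \frac{p}{p} = 1$)
$x{\left(m \right)} = 3 + m^{2} \left(1 + m\right)$ ($x{\left(m \right)} = 3 + m^{2} \left(m + 1\right) = 3 + m^{2} \left(1 + m\right)$)
$\left(\frac{B}{-7977} - \frac{14422}{11297}\right) + x{\left(93 \right)} = \left(- \frac{4124}{3 \left(-7977\right)} - \frac{14422}{11297}\right) + \left(3 + 93^{2} + 93^{3}\right) = \left(\left(- \frac{4124}{3}\right) \left(- \frac{1}{7977}\right) - \frac{14422}{11297}\right) + \left(3 + 8649 + 804357\right) = \left(\frac{4124}{23931} - \frac{14422}{11297}\right) + 813009 = - \frac{298544054}{270348507} + 813009 = \frac{219795470783509}{270348507}$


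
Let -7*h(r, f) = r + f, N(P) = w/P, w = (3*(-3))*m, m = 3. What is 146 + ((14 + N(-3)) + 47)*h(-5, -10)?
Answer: 296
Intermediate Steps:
w = -27 (w = (3*(-3))*3 = -9*3 = -27)
N(P) = -27/P
h(r, f) = -f/7 - r/7 (h(r, f) = -(r + f)/7 = -(f + r)/7 = -f/7 - r/7)
146 + ((14 + N(-3)) + 47)*h(-5, -10) = 146 + ((14 - 27/(-3)) + 47)*(-1/7*(-10) - 1/7*(-5)) = 146 + ((14 - 27*(-1/3)) + 47)*(10/7 + 5/7) = 146 + ((14 + 9) + 47)*(15/7) = 146 + (23 + 47)*(15/7) = 146 + 70*(15/7) = 146 + 150 = 296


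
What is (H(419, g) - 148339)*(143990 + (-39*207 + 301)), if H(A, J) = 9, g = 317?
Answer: -20205215940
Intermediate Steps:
(H(419, g) - 148339)*(143990 + (-39*207 + 301)) = (9 - 148339)*(143990 + (-39*207 + 301)) = -148330*(143990 + (-8073 + 301)) = -148330*(143990 - 7772) = -148330*136218 = -20205215940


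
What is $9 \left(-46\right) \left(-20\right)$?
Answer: $8280$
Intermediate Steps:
$9 \left(-46\right) \left(-20\right) = \left(-414\right) \left(-20\right) = 8280$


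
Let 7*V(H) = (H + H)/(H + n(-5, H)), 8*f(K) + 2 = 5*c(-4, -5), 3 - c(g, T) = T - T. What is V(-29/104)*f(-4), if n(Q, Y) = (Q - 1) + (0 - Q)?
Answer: 377/3724 ≈ 0.10124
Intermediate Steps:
c(g, T) = 3 (c(g, T) = 3 - (T - T) = 3 - 1*0 = 3 + 0 = 3)
n(Q, Y) = -1 (n(Q, Y) = (-1 + Q) - Q = -1)
f(K) = 13/8 (f(K) = -¼ + (5*3)/8 = -¼ + (⅛)*15 = -¼ + 15/8 = 13/8)
V(H) = 2*H/(7*(-1 + H)) (V(H) = ((H + H)/(H - 1))/7 = ((2*H)/(-1 + H))/7 = (2*H/(-1 + H))/7 = 2*H/(7*(-1 + H)))
V(-29/104)*f(-4) = (2*(-29/104)/(7*(-1 - 29/104)))*(13/8) = (2*(-29*1/104)/(7*(-1 - 29*1/104)))*(13/8) = ((2/7)*(-29/104)/(-1 - 29/104))*(13/8) = ((2/7)*(-29/104)/(-133/104))*(13/8) = ((2/7)*(-29/104)*(-104/133))*(13/8) = (58/931)*(13/8) = 377/3724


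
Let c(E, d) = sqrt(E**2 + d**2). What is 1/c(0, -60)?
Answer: 1/60 ≈ 0.016667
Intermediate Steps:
1/c(0, -60) = 1/(sqrt(0**2 + (-60)**2)) = 1/(sqrt(0 + 3600)) = 1/(sqrt(3600)) = 1/60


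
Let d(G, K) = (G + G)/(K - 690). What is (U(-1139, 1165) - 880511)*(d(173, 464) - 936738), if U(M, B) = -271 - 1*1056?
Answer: 93343934140146/113 ≈ 8.2605e+11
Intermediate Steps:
d(G, K) = 2*G/(-690 + K) (d(G, K) = (2*G)/(-690 + K) = 2*G/(-690 + K))
U(M, B) = -1327 (U(M, B) = -271 - 1056 = -1327)
(U(-1139, 1165) - 880511)*(d(173, 464) - 936738) = (-1327 - 880511)*(2*173/(-690 + 464) - 936738) = -881838*(2*173/(-226) - 936738) = -881838*(2*173*(-1/226) - 936738) = -881838*(-173/113 - 936738) = -881838*(-105851567/113) = 93343934140146/113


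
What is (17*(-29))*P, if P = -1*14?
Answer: 6902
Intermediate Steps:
P = -14
(17*(-29))*P = (17*(-29))*(-14) = -493*(-14) = 6902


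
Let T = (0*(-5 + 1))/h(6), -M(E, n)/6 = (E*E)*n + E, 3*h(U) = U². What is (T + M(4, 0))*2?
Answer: -48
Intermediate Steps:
h(U) = U²/3
M(E, n) = -6*E - 6*n*E² (M(E, n) = -6*((E*E)*n + E) = -6*(E²*n + E) = -6*(n*E² + E) = -6*(E + n*E²) = -6*E - 6*n*E²)
T = 0 (T = (0*(-5 + 1))/(((⅓)*6²)) = (0*(-4))/(((⅓)*36)) = 0/12 = 0*(1/12) = 0)
(T + M(4, 0))*2 = (0 - 6*4*(1 + 4*0))*2 = (0 - 6*4*(1 + 0))*2 = (0 - 6*4*1)*2 = (0 - 24)*2 = -24*2 = -48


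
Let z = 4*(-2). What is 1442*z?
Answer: -11536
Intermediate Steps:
z = -8
1442*z = 1442*(-8) = -11536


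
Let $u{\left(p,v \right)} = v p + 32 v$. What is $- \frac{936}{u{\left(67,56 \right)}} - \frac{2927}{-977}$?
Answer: $\frac{212678}{75229} \approx 2.8271$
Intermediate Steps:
$u{\left(p,v \right)} = 32 v + p v$ ($u{\left(p,v \right)} = p v + 32 v = 32 v + p v$)
$- \frac{936}{u{\left(67,56 \right)}} - \frac{2927}{-977} = - \frac{936}{56 \left(32 + 67\right)} - \frac{2927}{-977} = - \frac{936}{56 \cdot 99} - - \frac{2927}{977} = - \frac{936}{5544} + \frac{2927}{977} = \left(-936\right) \frac{1}{5544} + \frac{2927}{977} = - \frac{13}{77} + \frac{2927}{977} = \frac{212678}{75229}$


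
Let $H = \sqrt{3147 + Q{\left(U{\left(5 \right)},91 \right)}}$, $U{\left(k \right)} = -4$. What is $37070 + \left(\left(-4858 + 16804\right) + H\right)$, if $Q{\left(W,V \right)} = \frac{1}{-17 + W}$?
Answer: $49016 + \frac{\sqrt{1387806}}{21} \approx 49072.0$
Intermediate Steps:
$H = \frac{\sqrt{1387806}}{21}$ ($H = \sqrt{3147 + \frac{1}{-17 - 4}} = \sqrt{3147 + \frac{1}{-21}} = \sqrt{3147 - \frac{1}{21}} = \sqrt{\frac{66086}{21}} = \frac{\sqrt{1387806}}{21} \approx 56.098$)
$37070 + \left(\left(-4858 + 16804\right) + H\right) = 37070 + \left(\left(-4858 + 16804\right) + \frac{\sqrt{1387806}}{21}\right) = 37070 + \left(11946 + \frac{\sqrt{1387806}}{21}\right) = 49016 + \frac{\sqrt{1387806}}{21}$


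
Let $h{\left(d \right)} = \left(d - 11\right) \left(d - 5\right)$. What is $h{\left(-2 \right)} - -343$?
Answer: $434$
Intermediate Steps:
$h{\left(d \right)} = \left(-11 + d\right) \left(-5 + d\right)$
$h{\left(-2 \right)} - -343 = \left(55 + \left(-2\right)^{2} - -32\right) - -343 = \left(55 + 4 + 32\right) + 343 = 91 + 343 = 434$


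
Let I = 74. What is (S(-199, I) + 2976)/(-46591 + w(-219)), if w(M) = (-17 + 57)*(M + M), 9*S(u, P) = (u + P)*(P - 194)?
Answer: -13928/192333 ≈ -0.072416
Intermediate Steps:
S(u, P) = (-194 + P)*(P + u)/9 (S(u, P) = ((u + P)*(P - 194))/9 = ((P + u)*(-194 + P))/9 = ((-194 + P)*(P + u))/9 = (-194 + P)*(P + u)/9)
w(M) = 80*M (w(M) = 40*(2*M) = 80*M)
(S(-199, I) + 2976)/(-46591 + w(-219)) = ((-194/9*74 - 194/9*(-199) + (1/9)*74**2 + (1/9)*74*(-199)) + 2976)/(-46591 + 80*(-219)) = ((-14356/9 + 38606/9 + (1/9)*5476 - 14726/9) + 2976)/(-46591 - 17520) = ((-14356/9 + 38606/9 + 5476/9 - 14726/9) + 2976)/(-64111) = (5000/3 + 2976)*(-1/64111) = (13928/3)*(-1/64111) = -13928/192333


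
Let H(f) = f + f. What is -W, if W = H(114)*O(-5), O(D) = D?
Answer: 1140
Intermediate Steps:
H(f) = 2*f
W = -1140 (W = (2*114)*(-5) = 228*(-5) = -1140)
-W = -1*(-1140) = 1140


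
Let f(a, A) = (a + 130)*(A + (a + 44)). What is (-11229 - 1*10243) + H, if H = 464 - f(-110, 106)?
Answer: -21808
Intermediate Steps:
f(a, A) = (130 + a)*(44 + A + a) (f(a, A) = (130 + a)*(A + (44 + a)) = (130 + a)*(44 + A + a))
H = -336 (H = 464 - (5720 + (-110)**2 + 130*106 + 174*(-110) + 106*(-110)) = 464 - (5720 + 12100 + 13780 - 19140 - 11660) = 464 - 1*800 = 464 - 800 = -336)
(-11229 - 1*10243) + H = (-11229 - 1*10243) - 336 = (-11229 - 10243) - 336 = -21472 - 336 = -21808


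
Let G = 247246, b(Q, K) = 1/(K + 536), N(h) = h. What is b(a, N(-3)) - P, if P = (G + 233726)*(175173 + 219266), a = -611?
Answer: -101117623139363/533 ≈ -1.8971e+11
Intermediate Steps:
b(Q, K) = 1/(536 + K)
P = 189714114708 (P = (247246 + 233726)*(175173 + 219266) = 480972*394439 = 189714114708)
b(a, N(-3)) - P = 1/(536 - 3) - 1*189714114708 = 1/533 - 189714114708 = -101117623139363/533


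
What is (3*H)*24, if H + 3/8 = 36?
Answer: 2565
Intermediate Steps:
H = 285/8 (H = -3/8 + 36 = 285/8 ≈ 35.625)
(3*H)*24 = (3*(285/8))*24 = (855/8)*24 = 2565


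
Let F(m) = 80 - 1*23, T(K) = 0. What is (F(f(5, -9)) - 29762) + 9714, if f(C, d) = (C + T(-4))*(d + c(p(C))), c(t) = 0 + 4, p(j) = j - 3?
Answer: -19991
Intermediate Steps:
p(j) = -3 + j
c(t) = 4
f(C, d) = C*(4 + d) (f(C, d) = (C + 0)*(d + 4) = C*(4 + d))
F(m) = 57 (F(m) = 80 - 23 = 57)
(F(f(5, -9)) - 29762) + 9714 = (57 - 29762) + 9714 = -29705 + 9714 = -19991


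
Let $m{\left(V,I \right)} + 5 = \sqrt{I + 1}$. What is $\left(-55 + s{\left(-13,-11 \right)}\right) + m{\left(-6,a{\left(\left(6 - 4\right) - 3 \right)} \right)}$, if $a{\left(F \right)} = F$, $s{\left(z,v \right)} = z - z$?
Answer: $-60$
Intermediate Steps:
$s{\left(z,v \right)} = 0$
$m{\left(V,I \right)} = -5 + \sqrt{1 + I}$ ($m{\left(V,I \right)} = -5 + \sqrt{I + 1} = -5 + \sqrt{1 + I}$)
$\left(-55 + s{\left(-13,-11 \right)}\right) + m{\left(-6,a{\left(\left(6 - 4\right) - 3 \right)} \right)} = \left(-55 + 0\right) - \left(5 - \sqrt{1 + \left(\left(6 - 4\right) - 3\right)}\right) = -55 - \left(5 - \sqrt{1 + \left(2 - 3\right)}\right) = -55 - \left(5 - \sqrt{1 - 1}\right) = -55 - \left(5 - \sqrt{0}\right) = -55 + \left(-5 + 0\right) = -55 - 5 = -60$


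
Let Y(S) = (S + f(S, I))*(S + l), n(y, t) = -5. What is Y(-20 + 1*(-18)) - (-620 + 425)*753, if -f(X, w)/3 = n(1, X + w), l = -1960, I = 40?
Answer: 192789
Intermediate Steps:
f(X, w) = 15 (f(X, w) = -3*(-5) = 15)
Y(S) = (-1960 + S)*(15 + S) (Y(S) = (S + 15)*(S - 1960) = (15 + S)*(-1960 + S) = (-1960 + S)*(15 + S))
Y(-20 + 1*(-18)) - (-620 + 425)*753 = (-29400 + (-20 + 1*(-18))² - 1945*(-20 + 1*(-18))) - (-620 + 425)*753 = (-29400 + (-20 - 18)² - 1945*(-20 - 18)) - (-195)*753 = (-29400 + (-38)² - 1945*(-38)) - 1*(-146835) = (-29400 + 1444 + 73910) + 146835 = 45954 + 146835 = 192789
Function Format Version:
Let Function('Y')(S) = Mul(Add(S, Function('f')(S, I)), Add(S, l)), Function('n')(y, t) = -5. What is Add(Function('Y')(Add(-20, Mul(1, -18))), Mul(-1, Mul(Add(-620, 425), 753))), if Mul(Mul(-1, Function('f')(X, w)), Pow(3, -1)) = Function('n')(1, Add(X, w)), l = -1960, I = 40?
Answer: 192789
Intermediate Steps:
Function('f')(X, w) = 15 (Function('f')(X, w) = Mul(-3, -5) = 15)
Function('Y')(S) = Mul(Add(-1960, S), Add(15, S)) (Function('Y')(S) = Mul(Add(S, 15), Add(S, -1960)) = Mul(Add(15, S), Add(-1960, S)) = Mul(Add(-1960, S), Add(15, S)))
Add(Function('Y')(Add(-20, Mul(1, -18))), Mul(-1, Mul(Add(-620, 425), 753))) = Add(Add(-29400, Pow(Add(-20, Mul(1, -18)), 2), Mul(-1945, Add(-20, Mul(1, -18)))), Mul(-1, Mul(Add(-620, 425), 753))) = Add(Add(-29400, Pow(Add(-20, -18), 2), Mul(-1945, Add(-20, -18))), Mul(-1, Mul(-195, 753))) = Add(Add(-29400, Pow(-38, 2), Mul(-1945, -38)), Mul(-1, -146835)) = Add(Add(-29400, 1444, 73910), 146835) = Add(45954, 146835) = 192789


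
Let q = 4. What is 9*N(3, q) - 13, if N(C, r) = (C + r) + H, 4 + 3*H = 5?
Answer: 53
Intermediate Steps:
H = ⅓ (H = -4/3 + (⅓)*5 = -4/3 + 5/3 = ⅓ ≈ 0.33333)
N(C, r) = ⅓ + C + r (N(C, r) = (C + r) + ⅓ = ⅓ + C + r)
9*N(3, q) - 13 = 9*(⅓ + 3 + 4) - 13 = 9*(22/3) - 13 = 66 - 13 = 53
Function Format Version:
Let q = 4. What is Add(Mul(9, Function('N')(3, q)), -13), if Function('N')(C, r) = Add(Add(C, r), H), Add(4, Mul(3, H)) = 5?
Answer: 53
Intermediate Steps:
H = Rational(1, 3) (H = Add(Rational(-4, 3), Mul(Rational(1, 3), 5)) = Add(Rational(-4, 3), Rational(5, 3)) = Rational(1, 3) ≈ 0.33333)
Function('N')(C, r) = Add(Rational(1, 3), C, r) (Function('N')(C, r) = Add(Add(C, r), Rational(1, 3)) = Add(Rational(1, 3), C, r))
Add(Mul(9, Function('N')(3, q)), -13) = Add(Mul(9, Add(Rational(1, 3), 3, 4)), -13) = Add(Mul(9, Rational(22, 3)), -13) = Add(66, -13) = 53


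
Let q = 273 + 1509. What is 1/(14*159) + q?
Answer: 3966733/2226 ≈ 1782.0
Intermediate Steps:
q = 1782
1/(14*159) + q = 1/(14*159) + 1782 = 1/2226 + 1782 = 3966733/2226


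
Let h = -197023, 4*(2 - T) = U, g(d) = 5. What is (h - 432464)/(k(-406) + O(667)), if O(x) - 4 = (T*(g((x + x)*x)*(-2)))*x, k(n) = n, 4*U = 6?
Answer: 2517948/44963 ≈ 56.000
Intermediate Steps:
U = 3/2 (U = (1/4)*6 = 3/2 ≈ 1.5000)
T = 13/8 (T = 2 - 1/4*3/2 = 2 - 3/8 = 13/8 ≈ 1.6250)
O(x) = 4 - 65*x/4 (O(x) = 4 + (13*(5*(-2))/8)*x = 4 + ((13/8)*(-10))*x = 4 - 65*x/4)
(h - 432464)/(k(-406) + O(667)) = (-197023 - 432464)/(-406 + (4 - 65/4*667)) = -629487/(-406 + (4 - 43355/4)) = -629487/(-406 - 43339/4) = -629487/(-44963/4) = -629487*(-4/44963) = 2517948/44963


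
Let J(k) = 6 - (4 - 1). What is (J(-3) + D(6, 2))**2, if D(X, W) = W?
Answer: 25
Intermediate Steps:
J(k) = 3 (J(k) = 6 - 1*3 = 6 - 3 = 3)
(J(-3) + D(6, 2))**2 = (3 + 2)**2 = 5**2 = 25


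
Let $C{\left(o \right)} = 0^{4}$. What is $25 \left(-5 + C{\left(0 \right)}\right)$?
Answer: $-125$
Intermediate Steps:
$C{\left(o \right)} = 0$
$25 \left(-5 + C{\left(0 \right)}\right) = 25 \left(-5 + 0\right) = 25 \left(-5\right) = -125$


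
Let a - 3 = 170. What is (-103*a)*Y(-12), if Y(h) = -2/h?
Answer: -17819/6 ≈ -2969.8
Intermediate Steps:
a = 173 (a = 3 + 170 = 173)
(-103*a)*Y(-12) = (-103*173)*(-2/(-12)) = -(-35638)*(-1)/12 = -17819*⅙ = -17819/6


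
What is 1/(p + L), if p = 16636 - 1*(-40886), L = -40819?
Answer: 1/16703 ≈ 5.9869e-5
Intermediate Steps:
p = 57522 (p = 16636 + 40886 = 57522)
1/(p + L) = 1/(57522 - 40819) = 1/16703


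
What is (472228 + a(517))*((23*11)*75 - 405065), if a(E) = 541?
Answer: -182531383210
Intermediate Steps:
(472228 + a(517))*((23*11)*75 - 405065) = (472228 + 541)*((23*11)*75 - 405065) = 472769*(253*75 - 405065) = 472769*(18975 - 405065) = 472769*(-386090) = -182531383210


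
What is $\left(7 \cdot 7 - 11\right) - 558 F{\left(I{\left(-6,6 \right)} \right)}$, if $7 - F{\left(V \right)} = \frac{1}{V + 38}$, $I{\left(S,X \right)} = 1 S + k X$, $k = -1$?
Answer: $- \frac{50005}{13} \approx -3846.5$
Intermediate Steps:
$I{\left(S,X \right)} = S - X$ ($I{\left(S,X \right)} = 1 S - X = S - X$)
$F{\left(V \right)} = 7 - \frac{1}{38 + V}$ ($F{\left(V \right)} = 7 - \frac{1}{V + 38} = 7 - \frac{1}{38 + V}$)
$\left(7 \cdot 7 - 11\right) - 558 F{\left(I{\left(-6,6 \right)} \right)} = \left(7 \cdot 7 - 11\right) - 558 \frac{265 + 7 \left(-6 - 6\right)}{38 - 12} = \left(49 - 11\right) - 558 \frac{265 + 7 \left(-6 - 6\right)}{38 - 12} = 38 - 558 \frac{265 + 7 \left(-12\right)}{38 - 12} = 38 - 558 \frac{265 - 84}{26} = 38 - 558 \cdot \frac{1}{26} \cdot 181 = 38 - \frac{50499}{13} = - \frac{50005}{13}$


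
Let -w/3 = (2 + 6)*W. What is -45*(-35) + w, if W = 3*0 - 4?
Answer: 1671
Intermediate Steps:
W = -4 (W = 0 - 4 = -4)
w = 96 (w = -3*(2 + 6)*(-4) = -24*(-4) = -3*(-32) = 96)
-45*(-35) + w = -45*(-35) + 96 = 1575 + 96 = 1671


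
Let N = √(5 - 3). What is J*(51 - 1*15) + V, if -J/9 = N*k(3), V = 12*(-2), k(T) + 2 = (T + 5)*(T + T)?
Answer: -24 - 14904*√2 ≈ -21101.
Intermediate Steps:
N = √2 ≈ 1.4142
k(T) = -2 + 2*T*(5 + T) (k(T) = -2 + (T + 5)*(T + T) = -2 + (5 + T)*(2*T) = -2 + 2*T*(5 + T))
V = -24
J = -414*√2 (J = -9*√2*(-2 + 2*3² + 10*3) = -9*√2*(-2 + 2*9 + 30) = -9*√2*(-2 + 18 + 30) = -9*√2*46 = -414*√2 ≈ -585.48)
J*(51 - 1*15) + V = (-414*√2)*(51 - 1*15) - 24 = (-414*√2)*(51 - 15) - 24 = -414*√2*36 - 24 = -14904*√2 - 24 = -24 - 14904*√2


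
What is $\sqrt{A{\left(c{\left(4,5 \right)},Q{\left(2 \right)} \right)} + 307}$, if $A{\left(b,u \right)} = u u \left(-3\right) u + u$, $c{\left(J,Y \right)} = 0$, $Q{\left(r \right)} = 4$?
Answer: $\sqrt{119} \approx 10.909$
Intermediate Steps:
$A{\left(b,u \right)} = u - 3 u^{3}$ ($A{\left(b,u \right)} = u^{2} \left(-3\right) u + u = - 3 u^{2} u + u = - 3 u^{3} + u = u - 3 u^{3}$)
$\sqrt{A{\left(c{\left(4,5 \right)},Q{\left(2 \right)} \right)} + 307} = \sqrt{\left(4 - 3 \cdot 4^{3}\right) + 307} = \sqrt{\left(4 - 192\right) + 307} = \sqrt{-188 + 307} = \sqrt{119}$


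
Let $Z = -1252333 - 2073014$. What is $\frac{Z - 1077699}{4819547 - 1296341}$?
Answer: $- \frac{733841}{587201} \approx -1.2497$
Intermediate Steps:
$Z = -3325347$
$\frac{Z - 1077699}{4819547 - 1296341} = \frac{-3325347 - 1077699}{4819547 - 1296341} = - \frac{4403046}{3523206} = \left(-4403046\right) \frac{1}{3523206} = - \frac{733841}{587201}$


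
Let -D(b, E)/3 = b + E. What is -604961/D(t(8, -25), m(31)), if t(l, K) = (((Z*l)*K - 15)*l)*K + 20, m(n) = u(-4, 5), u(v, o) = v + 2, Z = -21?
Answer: -604961/2510946 ≈ -0.24093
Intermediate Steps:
u(v, o) = 2 + v
m(n) = -2 (m(n) = 2 - 4 = -2)
t(l, K) = 20 + K*l*(-15 - 21*K*l) (t(l, K) = (((-21*l)*K - 15)*l)*K + 20 = ((-21*K*l - 15)*l)*K + 20 = ((-15 - 21*K*l)*l)*K + 20 = (l*(-15 - 21*K*l))*K + 20 = K*l*(-15 - 21*K*l) + 20 = 20 + K*l*(-15 - 21*K*l))
D(b, E) = -3*E - 3*b (D(b, E) = -3*(b + E) = -3*(E + b) = -3*E - 3*b)
-604961/D(t(8, -25), m(31)) = -604961/(-3*(-2) - 3*(20 - 21*(-25)²*8² - 15*(-25)*8)) = -604961/(6 - 3*(20 - 21*625*64 + 3000)) = -604961/(6 - 3*(20 - 840000 + 3000)) = -604961/(6 - 3*(-836980)) = -604961/(6 + 2510940) = -604961/2510946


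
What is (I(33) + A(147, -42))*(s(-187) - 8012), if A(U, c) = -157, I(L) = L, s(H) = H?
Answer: 1016676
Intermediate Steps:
(I(33) + A(147, -42))*(s(-187) - 8012) = (33 - 157)*(-187 - 8012) = -124*(-8199) = 1016676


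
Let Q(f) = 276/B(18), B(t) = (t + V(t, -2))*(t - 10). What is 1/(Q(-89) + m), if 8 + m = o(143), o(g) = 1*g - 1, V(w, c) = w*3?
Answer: 48/6455 ≈ 0.0074361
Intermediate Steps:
V(w, c) = 3*w
o(g) = -1 + g (o(g) = g - 1 = -1 + g)
m = 134 (m = -8 + (-1 + 143) = -8 + 142 = 134)
B(t) = 4*t*(-10 + t) (B(t) = (t + 3*t)*(t - 10) = (4*t)*(-10 + t) = 4*t*(-10 + t))
Q(f) = 23/48 (Q(f) = 276/((4*18*(-10 + 18))) = 276/((4*18*8)) = 276/576 = 276*(1/576) = 23/48)
1/(Q(-89) + m) = 1/(23/48 + 134) = 1/(6455/48) = 48/6455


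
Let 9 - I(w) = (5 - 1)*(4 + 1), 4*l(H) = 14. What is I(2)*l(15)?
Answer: -77/2 ≈ -38.500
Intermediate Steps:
l(H) = 7/2 (l(H) = (¼)*14 = 7/2)
I(w) = -11 (I(w) = 9 - (5 - 1)*(4 + 1) = 9 - 4*5 = 9 - 1*20 = 9 - 20 = -11)
I(2)*l(15) = -11*7/2 = -77/2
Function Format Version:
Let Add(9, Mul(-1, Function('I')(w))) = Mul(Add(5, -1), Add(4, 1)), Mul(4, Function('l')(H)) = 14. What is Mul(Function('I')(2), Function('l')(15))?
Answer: Rational(-77, 2) ≈ -38.500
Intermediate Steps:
Function('l')(H) = Rational(7, 2) (Function('l')(H) = Mul(Rational(1, 4), 14) = Rational(7, 2))
Function('I')(w) = -11 (Function('I')(w) = Add(9, Mul(-1, Mul(Add(5, -1), Add(4, 1)))) = Add(9, Mul(-1, Mul(4, 5))) = Add(9, Mul(-1, 20)) = Add(9, -20) = -11)
Mul(Function('I')(2), Function('l')(15)) = Mul(-11, Rational(7, 2)) = Rational(-77, 2)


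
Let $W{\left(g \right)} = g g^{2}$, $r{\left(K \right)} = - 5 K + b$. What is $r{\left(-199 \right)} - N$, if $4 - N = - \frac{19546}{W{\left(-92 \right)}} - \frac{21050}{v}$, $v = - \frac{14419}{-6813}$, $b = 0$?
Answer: $- \frac{50273677652937}{5613951136} \approx -8955.1$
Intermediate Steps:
$v = \frac{14419}{6813}$ ($v = \left(-14419\right) \left(- \frac{1}{6813}\right) = \frac{14419}{6813} \approx 2.1164$)
$r{\left(K \right)} = - 5 K$ ($r{\left(K \right)} = - 5 K + 0 = - 5 K$)
$W{\left(g \right)} = g^{3}$
$N = \frac{55859559033257}{5613951136}$ ($N = 4 - \left(- \frac{19546}{\left(-92\right)^{3}} - \frac{21050}{\frac{14419}{6813}}\right) = 4 - \left(- \frac{19546}{-778688} - \frac{143413650}{14419}\right) = 4 - \left(\left(-19546\right) \left(- \frac{1}{778688}\right) - \frac{143413650}{14419}\right) = 4 - \left(\frac{9773}{389344} - \frac{143413650}{14419}\right) = 4 - - \frac{55837103228713}{5613951136} = 4 + \frac{55837103228713}{5613951136} = \frac{55859559033257}{5613951136} \approx 9950.1$)
$r{\left(-199 \right)} - N = \left(-5\right) \left(-199\right) - \frac{55859559033257}{5613951136} = 995 - \frac{55859559033257}{5613951136} = - \frac{50273677652937}{5613951136}$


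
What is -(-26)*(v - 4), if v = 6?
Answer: 52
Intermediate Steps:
-(-26)*(v - 4) = -(-26)*(6 - 4) = -(-26)*2 = -26*(-2) = 52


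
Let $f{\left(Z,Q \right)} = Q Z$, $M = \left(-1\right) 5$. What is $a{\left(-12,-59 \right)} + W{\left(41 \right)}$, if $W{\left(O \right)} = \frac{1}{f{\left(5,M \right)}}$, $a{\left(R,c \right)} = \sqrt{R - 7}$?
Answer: $- \frac{1}{25} + i \sqrt{19} \approx -0.04 + 4.3589 i$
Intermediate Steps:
$M = -5$
$a{\left(R,c \right)} = \sqrt{-7 + R}$
$W{\left(O \right)} = - \frac{1}{25}$ ($W{\left(O \right)} = \frac{1}{\left(-5\right) 5} = \frac{1}{-25} = - \frac{1}{25}$)
$a{\left(-12,-59 \right)} + W{\left(41 \right)} = \sqrt{-7 - 12} - \frac{1}{25} = \sqrt{-19} - \frac{1}{25} = i \sqrt{19} - \frac{1}{25} = - \frac{1}{25} + i \sqrt{19}$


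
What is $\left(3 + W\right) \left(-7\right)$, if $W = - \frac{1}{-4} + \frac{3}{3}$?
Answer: $- \frac{119}{4} \approx -29.75$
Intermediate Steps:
$W = \frac{5}{4}$ ($W = \left(-1\right) \left(- \frac{1}{4}\right) + 3 \cdot \frac{1}{3} = \frac{1}{4} + 1 = \frac{5}{4} \approx 1.25$)
$\left(3 + W\right) \left(-7\right) = \left(3 + \frac{5}{4}\right) \left(-7\right) = \frac{17}{4} \left(-7\right) = - \frac{119}{4}$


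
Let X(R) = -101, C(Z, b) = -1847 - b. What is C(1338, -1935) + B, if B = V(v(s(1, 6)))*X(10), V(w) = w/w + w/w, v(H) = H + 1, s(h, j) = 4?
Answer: -114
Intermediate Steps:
v(H) = 1 + H
V(w) = 2 (V(w) = 1 + 1 = 2)
B = -202 (B = 2*(-101) = -202)
C(1338, -1935) + B = (-1847 - 1*(-1935)) - 202 = (-1847 + 1935) - 202 = 88 - 202 = -114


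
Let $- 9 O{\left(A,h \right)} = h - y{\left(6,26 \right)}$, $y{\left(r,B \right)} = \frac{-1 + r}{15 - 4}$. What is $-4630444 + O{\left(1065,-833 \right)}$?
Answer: $- \frac{152801596}{33} \approx -4.6304 \cdot 10^{6}$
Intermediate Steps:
$y{\left(r,B \right)} = - \frac{1}{11} + \frac{r}{11}$ ($y{\left(r,B \right)} = \frac{-1 + r}{11} = \left(-1 + r\right) \frac{1}{11} = - \frac{1}{11} + \frac{r}{11}$)
$O{\left(A,h \right)} = \frac{5}{99} - \frac{h}{9}$ ($O{\left(A,h \right)} = - \frac{h - \left(- \frac{1}{11} + \frac{1}{11} \cdot 6\right)}{9} = - \frac{h - \left(- \frac{1}{11} + \frac{6}{11}\right)}{9} = - \frac{h - \frac{5}{11}}{9} = - \frac{- \frac{5}{11} + h}{9} = \frac{5}{99} - \frac{h}{9}$)
$-4630444 + O{\left(1065,-833 \right)} = -4630444 + \left(\frac{5}{99} - - \frac{833}{9}\right) = -4630444 + \left(\frac{5}{99} + \frac{833}{9}\right) = -4630444 + \frac{3056}{33} = - \frac{152801596}{33}$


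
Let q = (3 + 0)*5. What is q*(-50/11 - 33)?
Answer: -6195/11 ≈ -563.18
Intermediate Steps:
q = 15 (q = 3*5 = 15)
q*(-50/11 - 33) = 15*(-50/11 - 33) = 15*(-413/11) = -6195/11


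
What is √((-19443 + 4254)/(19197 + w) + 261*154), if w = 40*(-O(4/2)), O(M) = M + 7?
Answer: √1584650462577/6279 ≈ 200.48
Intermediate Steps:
O(M) = 7 + M
w = -360 (w = 40*(-(7 + 4/2)) = 40*(-(7 + 4*(½))) = 40*(-(7 + 2)) = 40*(-1*9) = 40*(-9) = -360)
√((-19443 + 4254)/(19197 + w) + 261*154) = √((-19443 + 4254)/(19197 - 360) + 261*154) = √(-15189/18837 + 40194) = √(-15189*1/18837 + 40194) = √(-5063/6279 + 40194) = √(252373063/6279) = √1584650462577/6279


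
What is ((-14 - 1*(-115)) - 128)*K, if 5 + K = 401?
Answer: -10692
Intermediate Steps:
K = 396 (K = -5 + 401 = 396)
((-14 - 1*(-115)) - 128)*K = ((-14 - 1*(-115)) - 128)*396 = ((-14 + 115) - 128)*396 = (101 - 128)*396 = -27*396 = -10692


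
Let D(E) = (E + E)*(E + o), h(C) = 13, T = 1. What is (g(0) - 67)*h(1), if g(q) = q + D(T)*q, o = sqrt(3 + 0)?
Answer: -871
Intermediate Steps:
o = sqrt(3) ≈ 1.7320
D(E) = 2*E*(E + sqrt(3)) (D(E) = (E + E)*(E + sqrt(3)) = (2*E)*(E + sqrt(3)) = 2*E*(E + sqrt(3)))
g(q) = q + q*(2 + 2*sqrt(3)) (g(q) = q + (2*1*(1 + sqrt(3)))*q = q + (2 + 2*sqrt(3))*q = q + q*(2 + 2*sqrt(3)))
(g(0) - 67)*h(1) = (0*(3 + 2*sqrt(3)) - 67)*13 = (0 - 67)*13 = -67*13 = -871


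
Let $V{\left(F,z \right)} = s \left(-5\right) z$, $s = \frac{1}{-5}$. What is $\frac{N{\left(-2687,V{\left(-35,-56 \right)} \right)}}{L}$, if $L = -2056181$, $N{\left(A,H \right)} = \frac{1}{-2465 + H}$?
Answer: $\frac{1}{5183632301} \approx 1.9292 \cdot 10^{-10}$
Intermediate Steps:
$s = - \frac{1}{5} \approx -0.2$
$V{\left(F,z \right)} = z$ ($V{\left(F,z \right)} = \left(- \frac{1}{5}\right) \left(-5\right) z = 1 z = z$)
$\frac{N{\left(-2687,V{\left(-35,-56 \right)} \right)}}{L} = \frac{1}{\left(-2465 - 56\right) \left(-2056181\right)} = \frac{1}{-2521} \left(- \frac{1}{2056181}\right) = \left(- \frac{1}{2521}\right) \left(- \frac{1}{2056181}\right) = \frac{1}{5183632301}$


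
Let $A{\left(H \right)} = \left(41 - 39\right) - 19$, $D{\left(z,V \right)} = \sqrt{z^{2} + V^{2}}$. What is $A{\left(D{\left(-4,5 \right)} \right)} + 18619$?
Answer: $18602$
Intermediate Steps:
$D{\left(z,V \right)} = \sqrt{V^{2} + z^{2}}$
$A{\left(H \right)} = -17$ ($A{\left(H \right)} = \left(41 - 39\right) - 19 = 2 - 19 = -17$)
$A{\left(D{\left(-4,5 \right)} \right)} + 18619 = -17 + 18619 = 18602$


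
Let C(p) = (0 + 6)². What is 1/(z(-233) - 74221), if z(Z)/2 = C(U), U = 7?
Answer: -1/74149 ≈ -1.3486e-5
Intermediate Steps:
C(p) = 36 (C(p) = 6² = 36)
z(Z) = 72 (z(Z) = 2*36 = 72)
1/(z(-233) - 74221) = 1/(72 - 74221) = 1/(-74149) = -1/74149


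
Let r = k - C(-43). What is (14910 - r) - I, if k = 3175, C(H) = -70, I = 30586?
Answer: -18921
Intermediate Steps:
r = 3245 (r = 3175 - 1*(-70) = 3175 + 70 = 3245)
(14910 - r) - I = (14910 - 1*3245) - 1*30586 = (14910 - 3245) - 30586 = 11665 - 30586 = -18921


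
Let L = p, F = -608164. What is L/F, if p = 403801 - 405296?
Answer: 1495/608164 ≈ 0.0024582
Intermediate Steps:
p = -1495
L = -1495
L/F = -1495/(-608164) = -1495*(-1/608164) = 1495/608164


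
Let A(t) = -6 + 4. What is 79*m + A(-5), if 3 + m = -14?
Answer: -1345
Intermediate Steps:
A(t) = -2
m = -17 (m = -3 - 14 = -17)
79*m + A(-5) = 79*(-17) - 2 = -1343 - 2 = -1345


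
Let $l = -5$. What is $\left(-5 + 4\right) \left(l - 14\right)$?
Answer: $19$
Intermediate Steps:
$\left(-5 + 4\right) \left(l - 14\right) = \left(-5 + 4\right) \left(-5 - 14\right) = \left(-1\right) \left(-19\right) = 19$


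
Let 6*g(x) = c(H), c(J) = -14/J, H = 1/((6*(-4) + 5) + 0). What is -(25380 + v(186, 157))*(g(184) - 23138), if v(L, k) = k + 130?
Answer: 1778235427/3 ≈ 5.9275e+8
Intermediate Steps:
v(L, k) = 130 + k
H = -1/19 (H = 1/((-24 + 5) + 0) = 1/(-19 + 0) = 1/(-19) = -1/19 ≈ -0.052632)
g(x) = 133/3 (g(x) = (-14/(-1/19))/6 = (-14*(-19))/6 = (⅙)*266 = 133/3)
-(25380 + v(186, 157))*(g(184) - 23138) = -(25380 + (130 + 157))*(133/3 - 23138) = -(25380 + 287)*(-69281)/3 = -25667*(-69281)/3 = -1*(-1778235427/3) = 1778235427/3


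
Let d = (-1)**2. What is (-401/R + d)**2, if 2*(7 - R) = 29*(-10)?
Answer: 62001/23104 ≈ 2.6836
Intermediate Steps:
R = 152 (R = 7 - 29*(-10)/2 = 7 - 1/2*(-290) = 7 + 145 = 152)
d = 1
(-401/R + d)**2 = (-401/152 + 1)**2 = (-249/152)**2 = 62001/23104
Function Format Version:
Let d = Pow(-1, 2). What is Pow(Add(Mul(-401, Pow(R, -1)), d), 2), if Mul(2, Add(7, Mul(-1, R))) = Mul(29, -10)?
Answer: Rational(62001, 23104) ≈ 2.6836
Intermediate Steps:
R = 152 (R = Add(7, Mul(Rational(-1, 2), Mul(29, -10))) = Add(7, Mul(Rational(-1, 2), -290)) = Add(7, 145) = 152)
d = 1
Pow(Add(Mul(-401, Pow(R, -1)), d), 2) = Pow(Add(Mul(-401, Pow(152, -1)), 1), 2) = Pow(Add(Mul(-401, Rational(1, 152)), 1), 2) = Pow(Add(Rational(-401, 152), 1), 2) = Pow(Rational(-249, 152), 2) = Rational(62001, 23104)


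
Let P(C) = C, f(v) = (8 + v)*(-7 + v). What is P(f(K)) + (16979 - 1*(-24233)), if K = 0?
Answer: 41156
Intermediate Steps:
f(v) = (-7 + v)*(8 + v)
P(f(K)) + (16979 - 1*(-24233)) = (-56 + 0 + 0²) + (16979 - 1*(-24233)) = (-56 + 0 + 0) + (16979 + 24233) = -56 + 41212 = 41156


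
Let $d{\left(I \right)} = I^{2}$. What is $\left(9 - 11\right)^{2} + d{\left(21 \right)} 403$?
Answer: $177727$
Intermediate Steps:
$\left(9 - 11\right)^{2} + d{\left(21 \right)} 403 = \left(9 - 11\right)^{2} + 21^{2} \cdot 403 = \left(-2\right)^{2} + 441 \cdot 403 = 4 + 177723 = 177727$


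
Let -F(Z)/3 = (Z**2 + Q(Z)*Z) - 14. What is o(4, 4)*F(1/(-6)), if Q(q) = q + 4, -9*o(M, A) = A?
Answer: -526/27 ≈ -19.481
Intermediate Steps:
o(M, A) = -A/9
Q(q) = 4 + q
F(Z) = 42 - 3*Z**2 - 3*Z*(4 + Z) (F(Z) = -3*((Z**2 + (4 + Z)*Z) - 14) = -3*((Z**2 + Z*(4 + Z)) - 14) = -3*(-14 + Z**2 + Z*(4 + Z)) = 42 - 3*Z**2 - 3*Z*(4 + Z))
o(4, 4)*F(1/(-6)) = (-1/9*4)*(42 - 12/(-6) - 6*(1/(-6))**2) = -4*(42 - 12*(-1/6) - 6*(-1/6)**2)/9 = -4*(42 + 2 - 6*1/36)/9 = -4*(42 + 2 - 1/6)/9 = -4/9*263/6 = -526/27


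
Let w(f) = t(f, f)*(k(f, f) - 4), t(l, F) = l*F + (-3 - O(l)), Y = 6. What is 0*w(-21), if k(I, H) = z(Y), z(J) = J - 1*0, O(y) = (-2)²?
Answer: 0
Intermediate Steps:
O(y) = 4
z(J) = J (z(J) = J + 0 = J)
k(I, H) = 6
t(l, F) = -7 + F*l (t(l, F) = l*F + (-3 - 1*4) = F*l + (-3 - 4) = F*l - 7 = -7 + F*l)
w(f) = -14 + 2*f² (w(f) = (-7 + f*f)*(6 - 4) = (-7 + f²)*2 = -14 + 2*f²)
0*w(-21) = 0*(-14 + 2*(-21)²) = 0*(-14 + 2*441) = 0*(-14 + 882) = 0*868 = 0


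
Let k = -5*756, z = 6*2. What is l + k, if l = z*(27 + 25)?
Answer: -3156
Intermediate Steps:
z = 12
k = -3780
l = 624 (l = 12*(27 + 25) = 12*52 = 624)
l + k = 624 - 3780 = -3156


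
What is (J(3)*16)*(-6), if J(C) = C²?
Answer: -864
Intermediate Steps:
(J(3)*16)*(-6) = (3²*16)*(-6) = (9*16)*(-6) = 144*(-6) = -864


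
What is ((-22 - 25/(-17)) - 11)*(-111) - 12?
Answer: 59292/17 ≈ 3487.8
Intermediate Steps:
((-22 - 25/(-17)) - 11)*(-111) - 12 = ((-22 - 25*(-1/17)) - 11)*(-111) - 12 = ((-22 + 25/17) - 11)*(-111) - 12 = (-349/17 - 11)*(-111) - 12 = -536/17*(-111) - 12 = 59496/17 - 12 = 59292/17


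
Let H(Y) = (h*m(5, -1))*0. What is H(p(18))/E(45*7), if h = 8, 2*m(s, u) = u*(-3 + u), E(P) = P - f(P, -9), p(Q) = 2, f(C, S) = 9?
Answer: 0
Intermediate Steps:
E(P) = -9 + P (E(P) = P - 1*9 = P - 9 = -9 + P)
m(s, u) = u*(-3 + u)/2 (m(s, u) = (u*(-3 + u))/2 = u*(-3 + u)/2)
H(Y) = 0 (H(Y) = (8*((1/2)*(-1)*(-3 - 1)))*0 = (8*((1/2)*(-1)*(-4)))*0 = (8*2)*0 = 16*0 = 0)
H(p(18))/E(45*7) = 0/(-9 + 45*7) = 0/(-9 + 315) = 0/306 = 0*(1/306) = 0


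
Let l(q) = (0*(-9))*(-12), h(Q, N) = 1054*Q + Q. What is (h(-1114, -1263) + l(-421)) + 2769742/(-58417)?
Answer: -68658517332/58417 ≈ -1.1753e+6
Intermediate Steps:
h(Q, N) = 1055*Q
l(q) = 0 (l(q) = 0*(-12) = 0)
(h(-1114, -1263) + l(-421)) + 2769742/(-58417) = (1055*(-1114) + 0) + 2769742/(-58417) = (-1175270 + 0) + 2769742*(-1/58417) = -1175270 - 2769742/58417 = -68658517332/58417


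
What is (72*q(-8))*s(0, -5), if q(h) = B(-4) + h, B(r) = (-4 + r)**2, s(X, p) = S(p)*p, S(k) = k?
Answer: 100800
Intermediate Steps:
s(X, p) = p**2 (s(X, p) = p*p = p**2)
q(h) = 64 + h (q(h) = (-4 - 4)**2 + h = (-8)**2 + h = 64 + h)
(72*q(-8))*s(0, -5) = (72*(64 - 8))*(-5)**2 = (72*56)*25 = 4032*25 = 100800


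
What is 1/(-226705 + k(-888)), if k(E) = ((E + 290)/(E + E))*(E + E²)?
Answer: 1/38508 ≈ 2.5969e-5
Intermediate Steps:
k(E) = (290 + E)*(E + E²)/(2*E) (k(E) = ((290 + E)/((2*E)))*(E + E²) = ((290 + E)*(1/(2*E)))*(E + E²) = ((290 + E)/(2*E))*(E + E²) = (290 + E)*(E + E²)/(2*E))
1/(-226705 + k(-888)) = 1/(-226705 + (145 + (½)*(-888)² + (291/2)*(-888))) = 1/(-226705 + (145 + (½)*788544 - 129204)) = 1/(-226705 + (145 + 394272 - 129204)) = 1/(-226705 + 265213) = 1/38508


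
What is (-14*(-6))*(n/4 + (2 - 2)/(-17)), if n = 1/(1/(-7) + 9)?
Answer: 147/62 ≈ 2.3710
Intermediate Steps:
n = 7/62 (n = 1/(-⅐ + 9) = 1/(62/7) = 7/62 ≈ 0.11290)
(-14*(-6))*(n/4 + (2 - 2)/(-17)) = (-14*(-6))*((7/62)/4 + (2 - 2)/(-17)) = 84*((7/62)*(¼) + 0*(-1/17)) = 84*(7/248 + 0) = 84*(7/248) = 147/62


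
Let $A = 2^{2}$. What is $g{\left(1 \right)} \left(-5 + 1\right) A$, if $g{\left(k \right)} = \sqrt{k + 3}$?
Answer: $-32$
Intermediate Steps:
$g{\left(k \right)} = \sqrt{3 + k}$
$A = 4$
$g{\left(1 \right)} \left(-5 + 1\right) A = \sqrt{3 + 1} \left(-5 + 1\right) 4 = \sqrt{4} \left(-4\right) 4 = 2 \left(-4\right) 4 = \left(-8\right) 4 = -32$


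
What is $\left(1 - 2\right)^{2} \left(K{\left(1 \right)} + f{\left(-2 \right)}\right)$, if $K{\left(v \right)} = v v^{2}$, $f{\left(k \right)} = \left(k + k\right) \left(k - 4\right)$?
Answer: $25$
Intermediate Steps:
$f{\left(k \right)} = 2 k \left(-4 + k\right)$
$K{\left(v \right)} = v^{3}$
$\left(1 - 2\right)^{2} \left(K{\left(1 \right)} + f{\left(-2 \right)}\right) = \left(1 - 2\right)^{2} \left(1^{3} + 2 \left(-2\right) \left(-4 - 2\right)\right) = \left(-1\right)^{2} \left(1 + 2 \left(-2\right) \left(-6\right)\right) = 1 \left(1 + 24\right) = 1 \cdot 25 = 25$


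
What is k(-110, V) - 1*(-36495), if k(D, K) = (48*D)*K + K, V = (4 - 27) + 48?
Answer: -95480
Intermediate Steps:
V = 25 (V = -23 + 48 = 25)
k(D, K) = K + 48*D*K (k(D, K) = 48*D*K + K = K + 48*D*K)
k(-110, V) - 1*(-36495) = 25*(1 + 48*(-110)) - 1*(-36495) = 25*(1 - 5280) + 36495 = 25*(-5279) + 36495 = -131975 + 36495 = -95480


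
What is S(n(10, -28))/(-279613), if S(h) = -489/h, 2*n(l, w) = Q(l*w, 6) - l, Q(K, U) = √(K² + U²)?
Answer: 815/1825313664 + 163*√19609/1825313664 ≈ 1.2951e-5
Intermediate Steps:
n(l, w) = √(36 + l²*w²)/2 - l/2 (n(l, w) = (√((l*w)² + 6²) - l)/2 = (√(l²*w² + 36) - l)/2 = (√(36 + l²*w²) - l)/2 = √(36 + l²*w²)/2 - l/2)
S(n(10, -28))/(-279613) = -489/(√(36 + 10²*(-28)²)/2 - ½*10)/(-279613) = -489/(√(36 + 100*784)/2 - 5)*(-1/279613) = -489/(√(36 + 78400)/2 - 5)*(-1/279613) = -489/(√78436/2 - 5)*(-1/279613) = -489/((2*√19609)/2 - 5)*(-1/279613) = -489/(√19609 - 5)*(-1/279613) = -489/(-5 + √19609)*(-1/279613) = 489/(279613*(-5 + √19609))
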